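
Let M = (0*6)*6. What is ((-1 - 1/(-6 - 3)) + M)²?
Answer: 64/81 ≈ 0.79012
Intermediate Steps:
M = 0 (M = 0*6 = 0)
((-1 - 1/(-6 - 3)) + M)² = ((-1 - 1/(-6 - 3)) + 0)² = ((-1 - 1/(-9)) + 0)² = ((-1 - 1*(-⅑)) + 0)² = ((-1 + ⅑) + 0)² = (-8/9 + 0)² = (-8/9)² = 64/81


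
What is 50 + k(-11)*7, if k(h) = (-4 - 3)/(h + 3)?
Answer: 449/8 ≈ 56.125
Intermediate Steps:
k(h) = -7/(3 + h)
50 + k(-11)*7 = 50 - 7/(3 - 11)*7 = 50 - 7/(-8)*7 = 50 - 7*(-⅛)*7 = 50 + (7/8)*7 = 50 + 49/8 = 449/8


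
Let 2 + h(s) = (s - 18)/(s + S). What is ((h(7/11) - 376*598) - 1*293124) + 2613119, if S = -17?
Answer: 377126291/180 ≈ 2.0951e+6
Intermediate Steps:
h(s) = -2 + (-18 + s)/(-17 + s) (h(s) = -2 + (s - 18)/(s - 17) = -2 + (-18 + s)/(-17 + s))
((h(7/11) - 376*598) - 1*293124) + 2613119 = (((16 - 7/11)/(-17 + 7/11) - 376*598) - 1*293124) + 2613119 = (((16 - 7/11)/(-17 + 7*(1/11)) - 224848) - 293124) + 2613119 = (((16 - 1*7/11)/(-17 + 7/11) - 224848) - 293124) + 2613119 = (((16 - 7/11)/(-180/11) - 224848) - 293124) + 2613119 = ((-11/180*169/11 - 224848) - 293124) + 2613119 = ((-169/180 - 224848) - 293124) + 2613119 = (-40472809/180 - 293124) + 2613119 = -93235129/180 + 2613119 = 377126291/180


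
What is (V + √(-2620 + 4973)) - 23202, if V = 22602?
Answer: -600 + √2353 ≈ -551.49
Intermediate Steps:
(V + √(-2620 + 4973)) - 23202 = (22602 + √(-2620 + 4973)) - 23202 = (22602 + √2353) - 23202 = -600 + √2353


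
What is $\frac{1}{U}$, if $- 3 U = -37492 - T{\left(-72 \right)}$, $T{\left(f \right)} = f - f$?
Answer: $\frac{3}{37492} \approx 8.0017 \cdot 10^{-5}$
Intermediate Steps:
$T{\left(f \right)} = 0$
$U = \frac{37492}{3}$ ($U = - \frac{-37492 - 0}{3} = - \frac{-37492 + 0}{3} = \left(- \frac{1}{3}\right) \left(-37492\right) = \frac{37492}{3} \approx 12497.0$)
$\frac{1}{U} = \frac{1}{\frac{37492}{3}} = \frac{3}{37492}$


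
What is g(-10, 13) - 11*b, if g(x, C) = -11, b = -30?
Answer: 319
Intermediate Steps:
g(-10, 13) - 11*b = -11 - 11*(-30) = -11 + 330 = 319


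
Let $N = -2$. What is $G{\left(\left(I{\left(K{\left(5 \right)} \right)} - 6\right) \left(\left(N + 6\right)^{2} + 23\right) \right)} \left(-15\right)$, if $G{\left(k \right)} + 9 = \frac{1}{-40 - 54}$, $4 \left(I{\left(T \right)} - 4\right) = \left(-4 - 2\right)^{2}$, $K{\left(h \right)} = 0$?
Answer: $\frac{12705}{94} \approx 135.16$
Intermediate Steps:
$I{\left(T \right)} = 13$ ($I{\left(T \right)} = 4 + \frac{\left(-4 - 2\right)^{2}}{4} = 4 + \frac{\left(-6\right)^{2}}{4} = 4 + \frac{1}{4} \cdot 36 = 4 + 9 = 13$)
$G{\left(k \right)} = - \frac{847}{94}$ ($G{\left(k \right)} = -9 + \frac{1}{-40 - 54} = -9 + \frac{1}{-94} = -9 - \frac{1}{94} = - \frac{847}{94}$)
$G{\left(\left(I{\left(K{\left(5 \right)} \right)} - 6\right) \left(\left(N + 6\right)^{2} + 23\right) \right)} \left(-15\right) = \left(- \frac{847}{94}\right) \left(-15\right) = \frac{12705}{94}$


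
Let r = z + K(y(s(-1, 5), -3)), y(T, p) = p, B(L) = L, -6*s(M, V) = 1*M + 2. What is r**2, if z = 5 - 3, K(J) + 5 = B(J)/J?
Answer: 4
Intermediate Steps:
s(M, V) = -1/3 - M/6 (s(M, V) = -(1*M + 2)/6 = -(M + 2)/6 = -(2 + M)/6 = -1/3 - M/6)
K(J) = -4 (K(J) = -5 + J/J = -5 + 1 = -4)
z = 2
r = -2 (r = 2 - 4 = -2)
r**2 = (-2)**2 = 4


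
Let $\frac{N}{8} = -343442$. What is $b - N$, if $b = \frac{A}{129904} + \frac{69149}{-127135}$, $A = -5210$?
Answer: $\frac{22688247702358197}{8257672520} \approx 2.7475 \cdot 10^{6}$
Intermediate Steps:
$N = -2747536$ ($N = 8 \left(-343442\right) = -2747536$)
$b = - \frac{4822552523}{8257672520}$ ($b = - \frac{5210}{129904} + \frac{69149}{-127135} = \left(-5210\right) \frac{1}{129904} + 69149 \left(- \frac{1}{127135}\right) = - \frac{2605}{64952} - \frac{69149}{127135} = - \frac{4822552523}{8257672520} \approx -0.58401$)
$b - N = - \frac{4822552523}{8257672520} - -2747536 = - \frac{4822552523}{8257672520} + 2747536 = \frac{22688247702358197}{8257672520}$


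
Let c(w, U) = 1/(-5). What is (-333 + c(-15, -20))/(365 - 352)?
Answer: -1666/65 ≈ -25.631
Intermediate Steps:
c(w, U) = -1/5
(-333 + c(-15, -20))/(365 - 352) = (-333 - 1/5)/(365 - 352) = -1666/5/13 = -1666/5*1/13 = -1666/65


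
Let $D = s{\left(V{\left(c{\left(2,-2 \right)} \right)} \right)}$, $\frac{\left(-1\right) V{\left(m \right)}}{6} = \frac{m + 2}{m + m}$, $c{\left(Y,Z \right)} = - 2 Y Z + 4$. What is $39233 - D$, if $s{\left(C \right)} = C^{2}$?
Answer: $\frac{156883}{4} \approx 39221.0$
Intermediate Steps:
$c{\left(Y,Z \right)} = 4 - 2 Y Z$ ($c{\left(Y,Z \right)} = - 2 Y Z + 4 = 4 - 2 Y Z$)
$V{\left(m \right)} = - \frac{3 \left(2 + m\right)}{m}$ ($V{\left(m \right)} = - 6 \frac{m + 2}{m + m} = - 6 \frac{2 + m}{2 m} = - \frac{3 \left(2 + m\right)}{m}$)
$D = \frac{49}{4}$ ($D = \left(-3 - \frac{6}{4 - 4 \left(-2\right)}\right)^{2} = \left(-3 - \frac{6}{4 + 8}\right)^{2} = \left(-3 - \frac{6}{12}\right)^{2} = \left(-3 - \frac{1}{2}\right)^{2} = \left(- \frac{7}{2}\right)^{2} = \frac{49}{4} \approx 12.25$)
$39233 - D = 39233 - \frac{49}{4} = \frac{156883}{4}$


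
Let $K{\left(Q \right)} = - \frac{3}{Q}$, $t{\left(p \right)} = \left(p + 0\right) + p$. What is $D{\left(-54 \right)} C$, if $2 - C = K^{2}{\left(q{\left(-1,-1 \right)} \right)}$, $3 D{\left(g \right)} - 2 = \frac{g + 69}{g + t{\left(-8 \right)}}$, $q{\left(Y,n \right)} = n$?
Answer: $- \frac{25}{6} \approx -4.1667$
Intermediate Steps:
$t{\left(p \right)} = 2 p$ ($t{\left(p \right)} = p + p = 2 p$)
$D{\left(g \right)} = \frac{2}{3} + \frac{69 + g}{3 \left(-16 + g\right)}$ ($D{\left(g \right)} = \frac{2}{3} + \frac{\left(g + 69\right) \frac{1}{g + 2 \left(-8\right)}}{3} = \frac{2}{3} + \frac{\left(69 + g\right) \frac{1}{g - 16}}{3} = \frac{2}{3} + \frac{\left(69 + g\right) \frac{1}{-16 + g}}{3} = \frac{2}{3} + \frac{\frac{1}{-16 + g} \left(69 + g\right)}{3} = \frac{2}{3} + \frac{69 + g}{3 \left(-16 + g\right)}$)
$C = -7$ ($C = 2 - \left(- \frac{3}{-1}\right)^{2} = 2 - \left(\left(-3\right) \left(-1\right)\right)^{2} = 2 - 3^{2} = 2 - 9 = -7$)
$D{\left(-54 \right)} C = \frac{\frac{37}{3} - 54}{-16 - 54} \left(-7\right) = \frac{1}{-70} \left(- \frac{125}{3}\right) \left(-7\right) = \left(- \frac{1}{70}\right) \left(- \frac{125}{3}\right) \left(-7\right) = \frac{25}{42} \left(-7\right) = - \frac{25}{6}$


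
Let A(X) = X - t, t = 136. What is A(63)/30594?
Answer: -73/30594 ≈ -0.0023861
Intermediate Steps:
A(X) = -136 + X (A(X) = X - 1*136 = X - 136 = -136 + X)
A(63)/30594 = (-136 + 63)/30594 = -73*1/30594 = -73/30594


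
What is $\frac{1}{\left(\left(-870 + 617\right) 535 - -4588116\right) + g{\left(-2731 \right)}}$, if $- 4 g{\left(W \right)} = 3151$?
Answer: $\frac{4}{17807893} \approx 2.2462 \cdot 10^{-7}$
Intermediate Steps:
$g{\left(W \right)} = - \frac{3151}{4}$ ($g{\left(W \right)} = \left(- \frac{1}{4}\right) 3151 = - \frac{3151}{4}$)
$\frac{1}{\left(\left(-870 + 617\right) 535 - -4588116\right) + g{\left(-2731 \right)}} = \frac{1}{\left(\left(-870 + 617\right) 535 - -4588116\right) - \frac{3151}{4}} = \frac{1}{\left(\left(-253\right) 535 + 4588116\right) - \frac{3151}{4}} = \frac{1}{\left(-135355 + 4588116\right) - \frac{3151}{4}} = \frac{1}{4452761 - \frac{3151}{4}} = \frac{1}{\frac{17807893}{4}} = \frac{4}{17807893}$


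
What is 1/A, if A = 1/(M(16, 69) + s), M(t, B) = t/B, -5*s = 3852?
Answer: -265708/345 ≈ -770.17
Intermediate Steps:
s = -3852/5 (s = -⅕*3852 = -3852/5 ≈ -770.40)
A = -345/265708 (A = 1/(16/69 - 3852/5) = 1/(-265708/345) = -345/265708 ≈ -0.0012984)
1/A = 1/(-345/265708) = -265708/345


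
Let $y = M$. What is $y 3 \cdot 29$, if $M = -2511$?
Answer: $-218457$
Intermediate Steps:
$y = -2511$
$y 3 \cdot 29 = - 2511 \cdot 3 \cdot 29 = \left(-2511\right) 87 = -218457$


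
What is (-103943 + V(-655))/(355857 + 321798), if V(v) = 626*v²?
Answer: 29829523/75295 ≈ 396.17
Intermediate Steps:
(-103943 + V(-655))/(355857 + 321798) = (-103943 + 626*(-655)²)/(355857 + 321798) = (-103943 + 626*429025)/677655 = (-103943 + 268569650)*(1/677655) = 268465707*(1/677655) = 29829523/75295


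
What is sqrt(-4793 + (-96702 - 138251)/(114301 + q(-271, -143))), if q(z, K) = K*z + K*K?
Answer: 4*I*sqrt(9020364928531)/173503 ≈ 69.241*I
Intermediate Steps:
q(z, K) = K**2 + K*z (q(z, K) = K*z + K**2 = K**2 + K*z)
sqrt(-4793 + (-96702 - 138251)/(114301 + q(-271, -143))) = sqrt(-4793 + (-96702 - 138251)/(114301 - 143*(-143 - 271))) = sqrt(-4793 - 234953/(114301 - 143*(-414))) = sqrt(-4793 - 234953/(114301 + 59202)) = sqrt(-4793 - 234953/173503) = sqrt(-831834832/173503) = 4*I*sqrt(9020364928531)/173503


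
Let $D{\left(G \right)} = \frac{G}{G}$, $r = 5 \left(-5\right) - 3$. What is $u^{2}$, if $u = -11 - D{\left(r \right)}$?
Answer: $144$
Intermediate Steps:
$r = -28$ ($r = -25 - 3 = -28$)
$D{\left(G \right)} = 1$
$u = -12$ ($u = -11 - 1 = -12$)
$u^{2} = \left(-12\right)^{2} = 144$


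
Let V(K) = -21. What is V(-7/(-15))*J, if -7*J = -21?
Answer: -63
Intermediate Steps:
J = 3 (J = -⅐*(-21) = 3)
V(-7/(-15))*J = -21*3 = -63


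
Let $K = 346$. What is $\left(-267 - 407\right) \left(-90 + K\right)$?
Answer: $-172544$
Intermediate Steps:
$\left(-267 - 407\right) \left(-90 + K\right) = \left(-267 - 407\right) \left(-90 + 346\right) = \left(-674\right) 256 = -172544$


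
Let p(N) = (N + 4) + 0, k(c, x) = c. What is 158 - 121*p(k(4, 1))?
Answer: -810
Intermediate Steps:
p(N) = 4 + N (p(N) = (4 + N) + 0 = 4 + N)
158 - 121*p(k(4, 1)) = 158 - 121*(4 + 4) = 158 - 121*8 = 158 - 968 = -810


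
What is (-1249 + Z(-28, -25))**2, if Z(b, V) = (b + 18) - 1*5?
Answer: 1597696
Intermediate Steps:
Z(b, V) = 13 + b (Z(b, V) = (18 + b) - 5 = 13 + b)
(-1249 + Z(-28, -25))**2 = (-1249 + (13 - 28))**2 = (-1249 - 15)**2 = (-1264)**2 = 1597696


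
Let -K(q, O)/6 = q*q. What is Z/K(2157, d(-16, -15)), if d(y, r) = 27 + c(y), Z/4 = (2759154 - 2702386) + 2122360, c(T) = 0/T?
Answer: -1452752/4652649 ≈ -0.31224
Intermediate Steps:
c(T) = 0
Z = 8716512 (Z = 4*((2759154 - 2702386) + 2122360) = 4*(56768 + 2122360) = 4*2179128 = 8716512)
d(y, r) = 27 (d(y, r) = 27 + 0 = 27)
K(q, O) = -6*q² (K(q, O) = -6*q*q = -6*q²)
Z/K(2157, d(-16, -15)) = 8716512/((-6*2157²)) = 8716512/((-6*4652649)) = 8716512/(-27915894) = 8716512*(-1/27915894) = -1452752/4652649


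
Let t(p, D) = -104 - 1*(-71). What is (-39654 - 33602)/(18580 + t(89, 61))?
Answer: -73256/18547 ≈ -3.9497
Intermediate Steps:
t(p, D) = -33 (t(p, D) = -104 + 71 = -33)
(-39654 - 33602)/(18580 + t(89, 61)) = (-39654 - 33602)/(18580 - 33) = -73256/18547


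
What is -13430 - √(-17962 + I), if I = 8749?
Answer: -13430 - I*√9213 ≈ -13430.0 - 95.984*I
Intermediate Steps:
-13430 - √(-17962 + I) = -13430 - √(-17962 + 8749) = -13430 - √(-9213) = -13430 - I*√9213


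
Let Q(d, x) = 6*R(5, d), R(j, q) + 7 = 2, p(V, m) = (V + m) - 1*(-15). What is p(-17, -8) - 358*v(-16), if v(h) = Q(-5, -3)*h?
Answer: -171850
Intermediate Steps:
p(V, m) = 15 + V + m (p(V, m) = (V + m) + 15 = 15 + V + m)
R(j, q) = -5 (R(j, q) = -7 + 2 = -5)
Q(d, x) = -30 (Q(d, x) = 6*(-5) = -30)
v(h) = -30*h
p(-17, -8) - 358*v(-16) = (15 - 17 - 8) - (-10740)*(-16) = -10 - 358*480 = -10 - 171840 = -171850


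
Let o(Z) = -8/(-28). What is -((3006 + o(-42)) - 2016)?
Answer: -6932/7 ≈ -990.29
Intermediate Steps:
o(Z) = 2/7 (o(Z) = -8*(-1/28) = 2/7)
-((3006 + o(-42)) - 2016) = -((3006 + 2/7) - 2016) = -(21044/7 - 2016) = -1*6932/7 = -6932/7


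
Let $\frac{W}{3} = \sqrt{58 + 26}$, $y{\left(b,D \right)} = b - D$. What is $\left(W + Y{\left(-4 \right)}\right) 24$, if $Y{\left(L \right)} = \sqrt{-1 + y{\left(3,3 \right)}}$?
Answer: $24 i + 144 \sqrt{21} \approx 659.89 + 24.0 i$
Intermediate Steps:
$Y{\left(L \right)} = i$ ($Y{\left(L \right)} = \sqrt{-1 + \left(3 - 3\right)} = \sqrt{-1 + 0} = \sqrt{-1} = i$)
$W = 6 \sqrt{21}$ ($W = 3 \sqrt{58 + 26} = 3 \sqrt{84} = 3 \cdot 2 \sqrt{21} = 6 \sqrt{21} \approx 27.495$)
$\left(W + Y{\left(-4 \right)}\right) 24 = \left(6 \sqrt{21} + i\right) 24 = \left(i + 6 \sqrt{21}\right) 24 = 24 i + 144 \sqrt{21}$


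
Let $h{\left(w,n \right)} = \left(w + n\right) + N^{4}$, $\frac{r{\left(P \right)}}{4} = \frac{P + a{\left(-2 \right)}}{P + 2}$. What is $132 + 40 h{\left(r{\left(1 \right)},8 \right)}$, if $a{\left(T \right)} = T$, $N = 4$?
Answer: $\frac{31916}{3} \approx 10639.0$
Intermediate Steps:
$r{\left(P \right)} = \frac{4 \left(-2 + P\right)}{2 + P}$ ($r{\left(P \right)} = 4 \frac{P - 2}{P + 2} = 4 \frac{-2 + P}{2 + P} = \frac{4 \left(-2 + P\right)}{2 + P}$)
$h{\left(w,n \right)} = 256 + n + w$ ($h{\left(w,n \right)} = \left(w + n\right) + 4^{4} = \left(n + w\right) + 256 = 256 + n + w$)
$132 + 40 h{\left(r{\left(1 \right)},8 \right)} = 132 + 40 \left(256 + 8 + \frac{4 \left(-2 + 1\right)}{2 + 1}\right) = 132 + 40 \left(256 + 8 + 4 \cdot \frac{1}{3} \left(-1\right)\right) = 132 + 40 \left(256 + 8 - \frac{4}{3}\right) = 132 + 40 \cdot \frac{788}{3} = 132 + \frac{31520}{3} = \frac{31916}{3}$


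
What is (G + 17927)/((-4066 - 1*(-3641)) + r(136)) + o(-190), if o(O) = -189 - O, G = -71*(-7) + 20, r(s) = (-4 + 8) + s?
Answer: -6053/95 ≈ -63.716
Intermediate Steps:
r(s) = 4 + s
G = 517 (G = 497 + 20 = 517)
(G + 17927)/((-4066 - 1*(-3641)) + r(136)) + o(-190) = (517 + 17927)/((-4066 - 1*(-3641)) + (4 + 136)) + (-189 - 1*(-190)) = 18444/((-4066 + 3641) + 140) + (-189 + 190) = 18444/(-425 + 140) + 1 = 18444/(-285) + 1 = 18444*(-1/285) + 1 = -6148/95 + 1 = -6053/95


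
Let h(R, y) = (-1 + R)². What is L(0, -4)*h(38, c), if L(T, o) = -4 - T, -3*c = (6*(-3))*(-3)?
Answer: -5476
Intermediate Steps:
c = -18 (c = -6*(-3)*(-3)/3 = -(-6)*(-3) = -⅓*54 = -18)
L(0, -4)*h(38, c) = (-4 - 1*0)*(-1 + 38)² = (-4 + 0)*37² = -4*1369 = -5476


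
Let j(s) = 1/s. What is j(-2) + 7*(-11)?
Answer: -155/2 ≈ -77.500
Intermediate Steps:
j(-2) + 7*(-11) = 1/(-2) + 7*(-11) = -½ - 77 = -155/2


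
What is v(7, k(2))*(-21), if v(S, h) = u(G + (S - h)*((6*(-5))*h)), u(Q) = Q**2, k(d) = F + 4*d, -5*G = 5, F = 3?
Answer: -36534981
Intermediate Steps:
G = -1 (G = -1/5*5 = -1)
k(d) = 3 + 4*d
v(S, h) = (-1 - 30*h*(S - h))**2 (v(S, h) = (-1 + (S - h)*((6*(-5))*h))**2 = (-1 + (S - h)*(-30*h))**2 = (-1 - 30*h*(S - h))**2)
v(7, k(2))*(-21) = (1 - 30*(3 + 4*2)**2 + 30*7*(3 + 4*2))**2*(-21) = (1 - 30*(3 + 8)**2 + 30*7*(3 + 8))**2*(-21) = (1 - 30*11**2 + 30*7*11)**2*(-21) = (1 - 30*121 + 2310)**2*(-21) = (1 - 3630 + 2310)**2*(-21) = (-1319)**2*(-21) = 1739761*(-21) = -36534981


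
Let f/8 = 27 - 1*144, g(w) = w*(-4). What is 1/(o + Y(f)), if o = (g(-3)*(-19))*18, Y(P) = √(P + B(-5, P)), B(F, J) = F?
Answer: -4104/16843757 - I*√941/16843757 ≈ -0.00024365 - 1.8212e-6*I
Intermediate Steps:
g(w) = -4*w
f = -936 (f = 8*(27 - 1*144) = 8*(27 - 144) = 8*(-117) = -936)
Y(P) = √(-5 + P) (Y(P) = √(P - 5) = √(-5 + P))
o = -4104 (o = (-4*(-3)*(-19))*18 = (12*(-19))*18 = -228*18 = -4104)
1/(o + Y(f)) = 1/(-4104 + √(-5 - 936)) = 1/(-4104 + √(-941)) = 1/(-4104 + I*√941)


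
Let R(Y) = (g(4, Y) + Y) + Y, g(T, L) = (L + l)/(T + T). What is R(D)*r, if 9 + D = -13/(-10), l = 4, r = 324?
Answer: -102789/20 ≈ -5139.5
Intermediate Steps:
g(T, L) = (4 + L)/(2*T) (g(T, L) = (L + 4)/(T + T) = (4 + L)/((2*T)) = (4 + L)*(1/(2*T)) = (4 + L)/(2*T))
D = -77/10 (D = -9 - 13/(-10) = -9 - 13*(-⅒) = -9 + 13/10 = -77/10 ≈ -7.7000)
R(Y) = ½ + 17*Y/8 (R(Y) = ((½)*(4 + Y)/4 + Y) + Y = ((½)*(¼)*(4 + Y) + Y) + Y = ((½ + Y/8) + Y) + Y = (½ + 9*Y/8) + Y = ½ + 17*Y/8)
R(D)*r = (½ + (17/8)*(-77/10))*324 = (½ - 1309/80)*324 = -1269/80*324 = -102789/20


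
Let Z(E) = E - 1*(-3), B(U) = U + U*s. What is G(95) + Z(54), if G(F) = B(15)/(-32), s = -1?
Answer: 57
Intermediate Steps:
B(U) = 0 (B(U) = U + U*(-1) = U - U = 0)
Z(E) = 3 + E (Z(E) = E + 3 = 3 + E)
G(F) = 0 (G(F) = 0/(-32) = 0*(-1/32) = 0)
G(95) + Z(54) = 0 + (3 + 54) = 0 + 57 = 57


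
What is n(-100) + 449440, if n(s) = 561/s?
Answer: 44943439/100 ≈ 4.4943e+5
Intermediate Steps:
n(-100) + 449440 = 561/(-100) + 449440 = 561*(-1/100) + 449440 = -561/100 + 449440 = 44943439/100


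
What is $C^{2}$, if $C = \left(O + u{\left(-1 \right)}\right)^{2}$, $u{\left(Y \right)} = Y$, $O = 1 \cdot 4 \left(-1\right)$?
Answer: $625$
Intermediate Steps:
$O = -4$ ($O = 1 \left(-4\right) = -4$)
$C = 25$ ($C = \left(-4 - 1\right)^{2} = \left(-5\right)^{2} = 25$)
$C^{2} = 25^{2} = 625$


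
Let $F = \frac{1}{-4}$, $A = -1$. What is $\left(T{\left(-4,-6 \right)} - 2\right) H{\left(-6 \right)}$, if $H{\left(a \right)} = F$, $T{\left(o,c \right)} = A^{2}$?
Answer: $\frac{1}{4} \approx 0.25$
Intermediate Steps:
$T{\left(o,c \right)} = 1$ ($T{\left(o,c \right)} = \left(-1\right)^{2} = 1$)
$F = - \frac{1}{4} \approx -0.25$
$H{\left(a \right)} = - \frac{1}{4}$
$\left(T{\left(-4,-6 \right)} - 2\right) H{\left(-6 \right)} = \left(1 - 2\right) \left(- \frac{1}{4}\right) = \left(-1\right) \left(- \frac{1}{4}\right) = \frac{1}{4}$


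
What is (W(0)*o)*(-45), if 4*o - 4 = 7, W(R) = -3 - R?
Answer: 1485/4 ≈ 371.25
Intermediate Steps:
o = 11/4 (o = 1 + (¼)*7 = 1 + 7/4 = 11/4 ≈ 2.7500)
(W(0)*o)*(-45) = ((-3 - 1*0)*(11/4))*(-45) = ((-3 + 0)*(11/4))*(-45) = -3*11/4*(-45) = -33/4*(-45) = 1485/4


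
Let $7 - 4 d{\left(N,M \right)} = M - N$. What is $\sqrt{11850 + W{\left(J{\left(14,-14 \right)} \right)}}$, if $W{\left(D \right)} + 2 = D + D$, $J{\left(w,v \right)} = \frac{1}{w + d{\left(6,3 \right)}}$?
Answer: $\frac{2 \sqrt{3225651}}{33} \approx 108.85$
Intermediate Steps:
$d{\left(N,M \right)} = \frac{7}{4} - \frac{M}{4} + \frac{N}{4}$ ($d{\left(N,M \right)} = \frac{7}{4} - \frac{M - N}{4} = \frac{7}{4} - \left(- \frac{N}{4} + \frac{M}{4}\right) = \frac{7}{4} - \frac{M}{4} + \frac{N}{4}$)
$J{\left(w,v \right)} = \frac{1}{\frac{5}{2} + w}$ ($J{\left(w,v \right)} = \frac{1}{w + \left(\frac{7}{4} - \frac{3}{4} + \frac{1}{4} \cdot 6\right)} = \frac{1}{w + \left(\frac{7}{4} - \frac{3}{4} + \frac{3}{2}\right)} = \frac{1}{w + \frac{5}{2}} = \frac{1}{\frac{5}{2} + w}$)
$W{\left(D \right)} = -2 + 2 D$ ($W{\left(D \right)} = -2 + \left(D + D\right) = -2 + 2 D$)
$\sqrt{11850 + W{\left(J{\left(14,-14 \right)} \right)}} = \sqrt{11850 - \left(2 - 2 \frac{2}{5 + 2 \cdot 14}\right)} = \sqrt{11850 - \left(2 - 2 \frac{2}{5 + 28}\right)} = \sqrt{11850 - \left(2 - 2 \cdot \frac{2}{33}\right)} = \sqrt{11850 - \left(2 - 2 \cdot 2 \cdot \frac{1}{33}\right)} = \sqrt{11850 + \left(-2 + 2 \cdot \frac{2}{33}\right)} = \sqrt{11850 + \left(-2 + \frac{4}{33}\right)} = \sqrt{11850 - \frac{62}{33}} = \sqrt{\frac{390988}{33}} = \frac{2 \sqrt{3225651}}{33}$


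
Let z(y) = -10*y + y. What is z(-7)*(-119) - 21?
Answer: -7518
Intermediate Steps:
z(y) = -9*y
z(-7)*(-119) - 21 = -9*(-7)*(-119) - 21 = 63*(-119) - 21 = -7497 - 21 = -7518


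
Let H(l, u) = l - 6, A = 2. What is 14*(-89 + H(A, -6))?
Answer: -1302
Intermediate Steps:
H(l, u) = -6 + l
14*(-89 + H(A, -6)) = 14*(-89 + (-6 + 2)) = 14*(-89 - 4) = 14*(-93) = -1302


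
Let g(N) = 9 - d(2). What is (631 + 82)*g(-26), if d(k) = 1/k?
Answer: 12121/2 ≈ 6060.5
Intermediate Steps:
g(N) = 17/2 (g(N) = 9 - 1/2 = 17/2)
(631 + 82)*g(-26) = (631 + 82)*(17/2) = 713*(17/2) = 12121/2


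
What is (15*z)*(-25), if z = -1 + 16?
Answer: -5625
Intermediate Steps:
z = 15
(15*z)*(-25) = (15*15)*(-25) = 225*(-25) = -5625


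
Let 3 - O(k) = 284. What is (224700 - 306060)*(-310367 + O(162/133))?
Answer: 25274321280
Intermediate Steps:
O(k) = -281 (O(k) = 3 - 1*284 = 3 - 284 = -281)
(224700 - 306060)*(-310367 + O(162/133)) = (224700 - 306060)*(-310367 - 281) = -81360*(-310648) = 25274321280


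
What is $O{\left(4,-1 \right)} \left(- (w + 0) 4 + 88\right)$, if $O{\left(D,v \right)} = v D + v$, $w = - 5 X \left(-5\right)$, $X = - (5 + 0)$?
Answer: $-2940$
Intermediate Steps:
$X = -5$ ($X = \left(-1\right) 5 = -5$)
$w = -125$ ($w = \left(-5\right) \left(-5\right) \left(-5\right) = 25 \left(-5\right) = -125$)
$O{\left(D,v \right)} = v + D v$ ($O{\left(D,v \right)} = D v + v = v + D v$)
$O{\left(4,-1 \right)} \left(- (w + 0) 4 + 88\right) = - (1 + 4) \left(- (-125 + 0) 4 + 88\right) = \left(-1\right) 5 \left(\left(-1\right) \left(-125\right) 4 + 88\right) = - 5 \left(125 \cdot 4 + 88\right) = - 5 \left(500 + 88\right) = \left(-5\right) 588 = -2940$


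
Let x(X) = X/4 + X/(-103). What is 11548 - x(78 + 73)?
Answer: 4742827/412 ≈ 11512.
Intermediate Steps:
x(X) = 99*X/412 (x(X) = X*(¼) + X*(-1/103) = X/4 - X/103 = 99*X/412)
11548 - x(78 + 73) = 11548 - 99*(78 + 73)/412 = 11548 - 99*151/412 = 11548 - 1*14949/412 = 11548 - 14949/412 = 4742827/412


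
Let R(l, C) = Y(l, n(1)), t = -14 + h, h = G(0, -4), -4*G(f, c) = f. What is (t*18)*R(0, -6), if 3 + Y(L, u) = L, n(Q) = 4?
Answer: 756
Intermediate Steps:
G(f, c) = -f/4
h = 0 (h = -¼*0 = 0)
Y(L, u) = -3 + L
t = -14 (t = -14 + 0 = -14)
R(l, C) = -3 + l
(t*18)*R(0, -6) = (-14*18)*(-3 + 0) = -252*(-3) = 756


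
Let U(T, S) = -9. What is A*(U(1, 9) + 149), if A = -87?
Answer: -12180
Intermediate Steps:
A*(U(1, 9) + 149) = -87*(-9 + 149) = -87*140 = -12180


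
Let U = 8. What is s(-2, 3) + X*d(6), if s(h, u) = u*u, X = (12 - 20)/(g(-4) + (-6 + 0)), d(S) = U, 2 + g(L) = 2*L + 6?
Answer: 77/5 ≈ 15.400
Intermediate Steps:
g(L) = 4 + 2*L (g(L) = -2 + (2*L + 6) = -2 + (6 + 2*L) = 4 + 2*L)
d(S) = 8
X = ⅘ (X = (12 - 20)/((4 + 2*(-4)) + (-6 + 0)) = -8/((4 - 8) - 6) = -8/(-4 - 6) = -8/(-10) = -8*(-⅒) = ⅘ ≈ 0.80000)
s(h, u) = u²
s(-2, 3) + X*d(6) = 3² + (⅘)*8 = 9 + 32/5 = 77/5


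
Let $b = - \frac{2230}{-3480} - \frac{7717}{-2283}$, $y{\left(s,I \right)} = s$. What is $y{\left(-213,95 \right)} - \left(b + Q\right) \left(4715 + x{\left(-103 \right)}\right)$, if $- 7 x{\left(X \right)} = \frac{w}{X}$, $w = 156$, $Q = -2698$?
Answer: $\frac{2425424242057855}{190940988} \approx 1.2702 \cdot 10^{7}$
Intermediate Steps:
$x{\left(X \right)} = - \frac{156}{7 X}$ ($x{\left(X \right)} = - \frac{156 \frac{1}{X}}{7} = - \frac{156}{7 X}$)
$b = \frac{1064875}{264828}$ ($b = \left(-2230\right) \left(- \frac{1}{3480}\right) - - \frac{7717}{2283} = \frac{223}{348} + \frac{7717}{2283} = \frac{1064875}{264828} \approx 4.021$)
$y{\left(-213,95 \right)} - \left(b + Q\right) \left(4715 + x{\left(-103 \right)}\right) = -213 - \left(\frac{1064875}{264828} - 2698\right) \left(4715 - \frac{156}{7 \left(-103\right)}\right) = -213 - - \frac{713441069 \left(4715 - - \frac{156}{721}\right)}{264828} = -213 - - \frac{713441069 \left(4715 + \frac{156}{721}\right)}{264828} = -213 - \left(- \frac{713441069}{264828}\right) \frac{3399671}{721} = -213 - - \frac{2425464912488299}{190940988} = -213 + \frac{2425464912488299}{190940988} = \frac{2425424242057855}{190940988}$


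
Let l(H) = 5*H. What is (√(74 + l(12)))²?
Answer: 134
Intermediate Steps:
(√(74 + l(12)))² = (√(74 + 5*12))² = (√(74 + 60))² = (√134)² = 134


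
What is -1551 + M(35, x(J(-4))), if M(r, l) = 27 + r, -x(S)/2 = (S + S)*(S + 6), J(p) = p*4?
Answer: -1489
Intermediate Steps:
J(p) = 4*p
x(S) = -4*S*(6 + S) (x(S) = -2*(S + S)*(S + 6) = -2*2*S*(6 + S) = -4*S*(6 + S))
-1551 + M(35, x(J(-4))) = -1551 + (27 + 35) = -1551 + 62 = -1489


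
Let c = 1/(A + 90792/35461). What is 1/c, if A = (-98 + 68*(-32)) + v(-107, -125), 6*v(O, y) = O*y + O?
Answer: -6394292/106383 ≈ -60.106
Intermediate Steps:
v(O, y) = O/6 + O*y/6 (v(O, y) = (O*y + O)/6 = (O + O*y)/6 = O/6 + O*y/6)
A = -188/3 (A = (-98 + 68*(-32)) + (1/6)*(-107)*(1 - 125) = (-98 - 2176) + (1/6)*(-107)*(-124) = -2274 + 6634/3 = -188/3 ≈ -62.667)
c = -106383/6394292 (c = 1/(-188/3 + 90792/35461) = 1/(-6394292/106383) = -106383/6394292 ≈ -0.016637)
1/c = 1/(-106383/6394292) = -6394292/106383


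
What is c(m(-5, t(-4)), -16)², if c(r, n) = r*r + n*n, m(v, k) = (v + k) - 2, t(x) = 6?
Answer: 66049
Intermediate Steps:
m(v, k) = -2 + k + v (m(v, k) = (k + v) - 2 = -2 + k + v)
c(r, n) = n² + r² (c(r, n) = r² + n² = n² + r²)
c(m(-5, t(-4)), -16)² = ((-16)² + (-2 + 6 - 5)²)² = (256 + (-1)²)² = (256 + 1)² = 257² = 66049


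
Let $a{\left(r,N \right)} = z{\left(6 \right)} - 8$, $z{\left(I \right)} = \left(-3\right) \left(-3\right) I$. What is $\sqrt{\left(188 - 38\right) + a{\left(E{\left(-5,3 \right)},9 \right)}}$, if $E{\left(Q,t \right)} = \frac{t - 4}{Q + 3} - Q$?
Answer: $14$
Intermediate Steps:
$z{\left(I \right)} = 9 I$
$E{\left(Q,t \right)} = - Q + \frac{-4 + t}{3 + Q}$ ($E{\left(Q,t \right)} = \frac{-4 + t}{3 + Q} - Q = - Q + \frac{-4 + t}{3 + Q}$)
$a{\left(r,N \right)} = 46$ ($a{\left(r,N \right)} = 9 \cdot 6 - 8 = 54 - 8 = 46$)
$\sqrt{\left(188 - 38\right) + a{\left(E{\left(-5,3 \right)},9 \right)}} = \sqrt{\left(188 - 38\right) + 46} = \sqrt{150 + 46} = \sqrt{196} = 14$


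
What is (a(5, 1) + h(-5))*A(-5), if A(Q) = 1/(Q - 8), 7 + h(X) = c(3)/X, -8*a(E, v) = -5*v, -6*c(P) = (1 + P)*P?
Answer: 239/520 ≈ 0.45962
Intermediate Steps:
c(P) = -P*(1 + P)/6 (c(P) = -(1 + P)*P/6 = -P*(1 + P)/6)
a(E, v) = 5*v/8 (a(E, v) = -(-5)*v/8 = 5*v/8)
h(X) = -7 - 2/X (h(X) = -7 + (-⅙*3*(1 + 3))/X = -7 + (-⅙*3*4)/X = -7 - 2/X)
A(Q) = 1/(-8 + Q)
(a(5, 1) + h(-5))*A(-5) = ((5/8)*1 + (-7 - 2/(-5)))/(-8 - 5) = (5/8 + (-7 - 2*(-⅕)))/(-13) = (5/8 + (-7 + ⅖))*(-1/13) = (5/8 - 33/5)*(-1/13) = -239/40*(-1/13) = 239/520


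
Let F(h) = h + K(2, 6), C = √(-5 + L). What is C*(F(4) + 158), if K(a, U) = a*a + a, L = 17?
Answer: 336*√3 ≈ 581.97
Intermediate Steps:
K(a, U) = a + a² (K(a, U) = a² + a = a + a²)
C = 2*√3 (C = √(-5 + 17) = √12 = 2*√3 ≈ 3.4641)
F(h) = 6 + h (F(h) = h + 2*(1 + 2) = h + 2*3 = h + 6 = 6 + h)
C*(F(4) + 158) = (2*√3)*((6 + 4) + 158) = (2*√3)*(10 + 158) = (2*√3)*168 = 336*√3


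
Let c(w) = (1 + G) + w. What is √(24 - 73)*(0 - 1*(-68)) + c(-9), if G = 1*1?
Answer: -7 + 476*I ≈ -7.0 + 476.0*I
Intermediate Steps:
G = 1
c(w) = 2 + w (c(w) = (1 + 1) + w = 2 + w)
√(24 - 73)*(0 - 1*(-68)) + c(-9) = √(24 - 73)*(0 - 1*(-68)) + (2 - 9) = √(-49)*(0 + 68) - 7 = (7*I)*68 - 7 = 476*I - 7 = -7 + 476*I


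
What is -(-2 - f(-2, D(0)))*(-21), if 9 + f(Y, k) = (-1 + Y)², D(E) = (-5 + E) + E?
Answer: -42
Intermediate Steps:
D(E) = -5 + 2*E
f(Y, k) = -9 + (-1 + Y)²
-(-2 - f(-2, D(0)))*(-21) = -(-2 - (-9 + (-1 - 2)²))*(-21) = -(-2 - (-9 + (-3)²))*(-21) = -(-2 - (-9 + 9))*(-21) = -(-2 - 1*0)*(-21) = -(-2 + 0)*(-21) = -1*(-2)*(-21) = 2*(-21) = -42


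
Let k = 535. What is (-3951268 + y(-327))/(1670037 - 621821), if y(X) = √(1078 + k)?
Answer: -987817/262054 + √1613/1048216 ≈ -3.7695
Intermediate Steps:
y(X) = √1613 (y(X) = √(1078 + 535) = √1613)
(-3951268 + y(-327))/(1670037 - 621821) = (-3951268 + √1613)/(1670037 - 621821) = (-3951268 + √1613)/1048216 = (-3951268 + √1613)*(1/1048216) = -987817/262054 + √1613/1048216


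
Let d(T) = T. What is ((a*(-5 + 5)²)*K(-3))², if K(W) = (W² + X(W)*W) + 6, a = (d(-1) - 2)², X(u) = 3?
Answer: 0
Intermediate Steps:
a = 9 (a = (-1 - 2)² = (-3)² = 9)
K(W) = 6 + W² + 3*W (K(W) = (W² + 3*W) + 6 = 6 + W² + 3*W)
((a*(-5 + 5)²)*K(-3))² = ((9*(-5 + 5)²)*(6 + (-3)² + 3*(-3)))² = ((9*0²)*(6 + 9 - 9))² = ((9*0)*6)² = (0*6)² = 0² = 0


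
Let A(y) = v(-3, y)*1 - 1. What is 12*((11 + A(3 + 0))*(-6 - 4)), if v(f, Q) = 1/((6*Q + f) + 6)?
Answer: -8440/7 ≈ -1205.7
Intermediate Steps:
v(f, Q) = 1/(6 + f + 6*Q) (v(f, Q) = 1/((f + 6*Q) + 6) = 1/(6 + f + 6*Q))
A(y) = -1 + 1/(3 + 6*y) (A(y) = 1/(6 - 3 + 6*y) - 1 = 1/(3 + 6*y) - 1 = -1 + 1/(3 + 6*y))
12*((11 + A(3 + 0))*(-6 - 4)) = 12*((11 + 2*(-1 - 3*(3 + 0))/(3*(1 + 2*(3 + 0))))*(-6 - 4)) = 12*((11 + 2*(-1 - 3*3)/(3*(1 + 2*3)))*(-10)) = 12*((11 + 2*(-1 - 9)/(3*(1 + 6)))*(-10)) = 12*((11 + (⅔)*(-10)/7)*(-10)) = 12*((11 + (⅔)*(⅐)*(-10))*(-10)) = 12*((11 - 20/21)*(-10)) = 12*((211/21)*(-10)) = 12*(-2110/21) = -8440/7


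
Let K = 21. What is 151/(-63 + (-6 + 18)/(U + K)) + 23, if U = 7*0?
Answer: 8994/437 ≈ 20.581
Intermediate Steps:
U = 0
151/(-63 + (-6 + 18)/(U + K)) + 23 = 151/(-63 + (-6 + 18)/(0 + 21)) + 23 = 151/(-63 + 12/21) + 23 = 151/(-63 + 12*(1/21)) + 23 = 151/(-63 + 4/7) + 23 = 151/(-437/7) + 23 = 151*(-7/437) + 23 = -1057/437 + 23 = 8994/437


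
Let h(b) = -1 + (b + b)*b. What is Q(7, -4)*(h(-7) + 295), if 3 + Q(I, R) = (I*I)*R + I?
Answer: -75264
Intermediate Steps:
Q(I, R) = -3 + I + R*I² (Q(I, R) = -3 + ((I*I)*R + I) = -3 + (I²*R + I) = -3 + (R*I² + I) = -3 + (I + R*I²) = -3 + I + R*I²)
h(b) = -1 + 2*b² (h(b) = -1 + (2*b)*b = -1 + 2*b²)
Q(7, -4)*(h(-7) + 295) = (-3 + 7 - 4*7²)*((-1 + 2*(-7)²) + 295) = (-3 + 7 - 4*49)*((-1 + 2*49) + 295) = (-3 + 7 - 196)*((-1 + 98) + 295) = -192*(97 + 295) = -192*392 = -75264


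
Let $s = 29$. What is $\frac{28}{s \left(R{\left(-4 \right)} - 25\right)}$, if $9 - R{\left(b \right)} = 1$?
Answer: $- \frac{28}{493} \approx -0.056795$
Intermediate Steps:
$R{\left(b \right)} = 8$ ($R{\left(b \right)} = 9 - 1 = 8$)
$\frac{28}{s \left(R{\left(-4 \right)} - 25\right)} = \frac{28}{29 \left(8 - 25\right)} = \frac{28}{29 \left(-17\right)} = \frac{28}{-493} = 28 \left(- \frac{1}{493}\right) = - \frac{28}{493}$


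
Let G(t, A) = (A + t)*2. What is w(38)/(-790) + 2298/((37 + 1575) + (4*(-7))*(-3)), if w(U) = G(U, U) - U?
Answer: 405519/334960 ≈ 1.2106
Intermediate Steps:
G(t, A) = 2*A + 2*t
w(U) = 3*U (w(U) = (2*U + 2*U) - U = 4*U - U = 3*U)
w(38)/(-790) + 2298/((37 + 1575) + (4*(-7))*(-3)) = (3*38)/(-790) + 2298/((37 + 1575) + (4*(-7))*(-3)) = 114*(-1/790) + 2298/(1612 - 28*(-3)) = -57/395 + 2298/(1612 + 84) = -57/395 + 2298/1696 = -57/395 + 2298*(1/1696) = -57/395 + 1149/848 = 405519/334960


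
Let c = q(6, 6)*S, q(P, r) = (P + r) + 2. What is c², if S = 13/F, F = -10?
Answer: 8281/25 ≈ 331.24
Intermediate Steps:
q(P, r) = 2 + P + r
S = -13/10 (S = 13/(-10) = 13*(-⅒) = -13/10 ≈ -1.3000)
c = -91/5 (c = (2 + 6 + 6)*(-13/10) = 14*(-13/10) = -91/5 ≈ -18.200)
c² = (-91/5)² = 8281/25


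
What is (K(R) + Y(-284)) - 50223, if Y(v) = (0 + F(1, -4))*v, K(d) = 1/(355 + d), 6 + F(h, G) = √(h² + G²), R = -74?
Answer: -13633838/281 - 284*√17 ≈ -49690.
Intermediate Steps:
F(h, G) = -6 + √(G² + h²) (F(h, G) = -6 + √(h² + G²) = -6 + √(G² + h²))
Y(v) = v*(-6 + √17) (Y(v) = (0 + (-6 + √((-4)² + 1²)))*v = (0 + (-6 + √(16 + 1)))*v = (0 + (-6 + √17))*v = (-6 + √17)*v = v*(-6 + √17))
(K(R) + Y(-284)) - 50223 = (1/(355 - 74) - 284*(-6 + √17)) - 50223 = (1/281 + (1704 - 284*√17)) - 50223 = (478825/281 - 284*√17) - 50223 = -13633838/281 - 284*√17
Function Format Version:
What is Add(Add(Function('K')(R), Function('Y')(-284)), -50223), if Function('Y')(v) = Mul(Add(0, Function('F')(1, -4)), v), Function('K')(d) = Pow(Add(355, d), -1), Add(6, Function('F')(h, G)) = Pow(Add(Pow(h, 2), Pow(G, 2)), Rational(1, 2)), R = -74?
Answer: Add(Rational(-13633838, 281), Mul(-284, Pow(17, Rational(1, 2)))) ≈ -49690.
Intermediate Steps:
Function('F')(h, G) = Add(-6, Pow(Add(Pow(G, 2), Pow(h, 2)), Rational(1, 2))) (Function('F')(h, G) = Add(-6, Pow(Add(Pow(h, 2), Pow(G, 2)), Rational(1, 2))) = Add(-6, Pow(Add(Pow(G, 2), Pow(h, 2)), Rational(1, 2))))
Function('Y')(v) = Mul(v, Add(-6, Pow(17, Rational(1, 2)))) (Function('Y')(v) = Mul(Add(0, Add(-6, Pow(Add(Pow(-4, 2), Pow(1, 2)), Rational(1, 2)))), v) = Mul(Add(0, Add(-6, Pow(Add(16, 1), Rational(1, 2)))), v) = Mul(Add(0, Add(-6, Pow(17, Rational(1, 2)))), v) = Mul(Add(-6, Pow(17, Rational(1, 2))), v) = Mul(v, Add(-6, Pow(17, Rational(1, 2)))))
Add(Add(Function('K')(R), Function('Y')(-284)), -50223) = Add(Add(Pow(Add(355, -74), -1), Mul(-284, Add(-6, Pow(17, Rational(1, 2))))), -50223) = Add(Add(Pow(281, -1), Add(1704, Mul(-284, Pow(17, Rational(1, 2))))), -50223) = Add(Add(Rational(1, 281), Add(1704, Mul(-284, Pow(17, Rational(1, 2))))), -50223) = Add(Add(Rational(478825, 281), Mul(-284, Pow(17, Rational(1, 2)))), -50223) = Add(Rational(-13633838, 281), Mul(-284, Pow(17, Rational(1, 2))))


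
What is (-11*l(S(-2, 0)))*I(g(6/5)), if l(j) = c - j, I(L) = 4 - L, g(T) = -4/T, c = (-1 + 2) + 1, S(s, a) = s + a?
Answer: -968/3 ≈ -322.67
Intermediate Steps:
S(s, a) = a + s
c = 2 (c = 1 + 1 = 2)
l(j) = 2 - j
(-11*l(S(-2, 0)))*I(g(6/5)) = (-11*(2 - (0 - 2)))*(4 - (-4)/(6/5)) = (-11*(2 - 1*(-2)))*(4 - (-4)/(6*(⅕))) = (-11*(2 + 2))*(4 - (-4)/6/5) = (-11*4)*(4 - (-4)*5/6) = -44*(4 - 1*(-10/3)) = -44*(4 + 10/3) = -44*22/3 = -968/3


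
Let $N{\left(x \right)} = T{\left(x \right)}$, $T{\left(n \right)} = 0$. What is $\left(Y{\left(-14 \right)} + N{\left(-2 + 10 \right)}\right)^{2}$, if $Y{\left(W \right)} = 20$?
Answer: $400$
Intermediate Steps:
$N{\left(x \right)} = 0$
$\left(Y{\left(-14 \right)} + N{\left(-2 + 10 \right)}\right)^{2} = \left(20 + 0\right)^{2} = 20^{2} = 400$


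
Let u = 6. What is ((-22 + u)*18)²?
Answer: 82944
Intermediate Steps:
((-22 + u)*18)² = ((-22 + 6)*18)² = (-16*18)² = (-288)² = 82944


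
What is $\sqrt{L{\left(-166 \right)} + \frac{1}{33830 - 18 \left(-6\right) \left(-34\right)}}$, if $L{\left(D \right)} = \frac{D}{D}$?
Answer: $\frac{3 \sqrt{101059458}}{30158} \approx 1.0$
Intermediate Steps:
$L{\left(D \right)} = 1$
$\sqrt{L{\left(-166 \right)} + \frac{1}{33830 - 18 \left(-6\right) \left(-34\right)}} = \sqrt{1 + \frac{1}{33830 - 18 \left(-6\right) \left(-34\right)}} = \sqrt{1 + \frac{1}{33830 - \left(-108\right) \left(-34\right)}} = \sqrt{1 + \frac{1}{33830 - 3672}} = \sqrt{1 + \frac{1}{30158}} = \sqrt{\frac{30159}{30158}} = \frac{3 \sqrt{101059458}}{30158}$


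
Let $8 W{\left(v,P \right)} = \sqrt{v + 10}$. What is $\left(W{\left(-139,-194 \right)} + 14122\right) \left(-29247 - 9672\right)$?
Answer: $-549614118 - \frac{38919 i \sqrt{129}}{8} \approx -5.4961 \cdot 10^{8} - 55254.0 i$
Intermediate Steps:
$W{\left(v,P \right)} = \frac{\sqrt{10 + v}}{8}$ ($W{\left(v,P \right)} = \frac{\sqrt{v + 10}}{8} = \frac{\sqrt{10 + v}}{8}$)
$\left(W{\left(-139,-194 \right)} + 14122\right) \left(-29247 - 9672\right) = \left(\frac{\sqrt{10 - 139}}{8} + 14122\right) \left(-29247 - 9672\right) = \left(\frac{\sqrt{-129}}{8} + 14122\right) \left(-38919\right) = \left(\frac{i \sqrt{129}}{8} + 14122\right) \left(-38919\right) = \left(14122 + \frac{i \sqrt{129}}{8}\right) \left(-38919\right) = -549614118 - \frac{38919 i \sqrt{129}}{8}$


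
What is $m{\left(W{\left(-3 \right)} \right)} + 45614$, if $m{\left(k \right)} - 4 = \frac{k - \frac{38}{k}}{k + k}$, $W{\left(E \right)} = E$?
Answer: $\frac{821095}{18} \approx 45616.0$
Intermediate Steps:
$m{\left(k \right)} = 4 + \frac{k - \frac{38}{k}}{2 k}$ ($m{\left(k \right)} = 4 + \frac{k - \frac{38}{k}}{k + k} = 4 + \frac{k - \frac{38}{k}}{2 k}$)
$m{\left(W{\left(-3 \right)} \right)} + 45614 = \left(\frac{9}{2} - \frac{19}{9}\right) + 45614 = \frac{43}{18} + 45614 = \frac{821095}{18}$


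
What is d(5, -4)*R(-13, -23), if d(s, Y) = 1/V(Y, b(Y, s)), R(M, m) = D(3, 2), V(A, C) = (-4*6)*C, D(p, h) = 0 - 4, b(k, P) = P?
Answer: 1/30 ≈ 0.033333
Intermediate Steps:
D(p, h) = -4
V(A, C) = -24*C
R(M, m) = -4
d(s, Y) = -1/(24*s) (d(s, Y) = 1/(-24*s) = -1/(24*s))
d(5, -4)*R(-13, -23) = -1/24/5*(-4) = -1/24*⅕*(-4) = -1/120*(-4) = 1/30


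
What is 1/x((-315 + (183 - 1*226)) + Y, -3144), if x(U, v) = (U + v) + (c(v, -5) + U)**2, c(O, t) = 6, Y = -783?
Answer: 1/1283940 ≈ 7.7885e-7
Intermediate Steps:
x(U, v) = U + v + (6 + U)**2 (x(U, v) = (U + v) + (6 + U)**2 = U + v + (6 + U)**2)
1/x((-315 + (183 - 1*226)) + Y, -3144) = 1/(((-315 + (183 - 1*226)) - 783) - 3144 + (6 + ((-315 + (183 - 1*226)) - 783))**2) = 1/(((-315 + (183 - 226)) - 783) - 3144 + (6 + ((-315 + (183 - 226)) - 783))**2) = 1/(((-315 - 43) - 783) - 3144 + (6 + ((-315 - 43) - 783))**2) = 1/((-358 - 783) - 3144 + (6 + (-358 - 783))**2) = 1/(-1141 - 3144 + (6 - 1141)**2) = 1/(-1141 - 3144 + (-1135)**2) = 1/(-1141 - 3144 + 1288225) = 1/1283940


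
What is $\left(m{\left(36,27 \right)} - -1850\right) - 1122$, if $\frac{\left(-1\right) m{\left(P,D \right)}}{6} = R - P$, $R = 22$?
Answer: $812$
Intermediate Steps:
$m{\left(P,D \right)} = -132 + 6 P$ ($m{\left(P,D \right)} = - 6 \left(22 - P\right) = -132 + 6 P$)
$\left(m{\left(36,27 \right)} - -1850\right) - 1122 = \left(\left(-132 + 6 \cdot 36\right) - -1850\right) - 1122 = \left(\left(-132 + 216\right) + 1850\right) - 1122 = \left(84 + 1850\right) - 1122 = 1934 - 1122 = 812$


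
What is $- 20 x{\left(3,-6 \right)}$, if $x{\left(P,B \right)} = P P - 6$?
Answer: $-60$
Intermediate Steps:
$x{\left(P,B \right)} = -6 + P^{2}$ ($x{\left(P,B \right)} = P^{2} - 6 = -6 + P^{2}$)
$- 20 x{\left(3,-6 \right)} = - 20 \left(-6 + 3^{2}\right) = - 20 \left(-6 + 9\right) = \left(-20\right) 3 = -60$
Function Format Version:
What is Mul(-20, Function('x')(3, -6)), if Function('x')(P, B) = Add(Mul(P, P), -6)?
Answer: -60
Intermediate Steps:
Function('x')(P, B) = Add(-6, Pow(P, 2)) (Function('x')(P, B) = Add(Pow(P, 2), -6) = Add(-6, Pow(P, 2)))
Mul(-20, Function('x')(3, -6)) = Mul(-20, Add(-6, Pow(3, 2))) = Mul(-20, Add(-6, 9)) = Mul(-20, 3) = -60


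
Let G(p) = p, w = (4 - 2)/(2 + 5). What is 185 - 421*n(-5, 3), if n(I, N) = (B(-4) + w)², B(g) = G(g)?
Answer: -275531/49 ≈ -5623.1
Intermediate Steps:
w = 2/7 ≈ 0.28571
B(g) = g
n(I, N) = 676/49 (n(I, N) = (-4 + 2/7)² = (-26/7)² = 676/49)
185 - 421*n(-5, 3) = 185 - 421*676/49 = 185 - 284596/49 = -275531/49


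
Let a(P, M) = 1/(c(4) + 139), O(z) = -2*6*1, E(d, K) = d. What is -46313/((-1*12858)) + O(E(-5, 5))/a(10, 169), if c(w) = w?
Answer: -22018015/12858 ≈ -1712.4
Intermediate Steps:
O(z) = -12 (O(z) = -12*1 = -12)
a(P, M) = 1/143 (a(P, M) = 1/(4 + 139) = 1/143)
-46313/((-1*12858)) + O(E(-5, 5))/a(10, 169) = -46313/((-1*12858)) - 12/1/143 = -46313/(-12858) - 12*143 = -46313*(-1/12858) - 1716 = 46313/12858 - 1716 = -22018015/12858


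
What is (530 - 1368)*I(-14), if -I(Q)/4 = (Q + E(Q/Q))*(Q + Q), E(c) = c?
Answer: 1220128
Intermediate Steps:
I(Q) = -8*Q*(1 + Q) (I(Q) = -4*(Q + Q/Q)*(Q + Q) = -4*(Q + 1)*2*Q = -4*(1 + Q)*2*Q = -8*Q*(1 + Q))
(530 - 1368)*I(-14) = (530 - 1368)*(-8*(-14)*(1 - 14)) = -(-6704)*(-14)*(-13) = -838*(-1456) = 1220128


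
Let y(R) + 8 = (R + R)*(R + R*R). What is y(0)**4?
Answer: 4096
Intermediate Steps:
y(R) = -8 + 2*R*(R + R**2) (y(R) = -8 + (R + R)*(R + R*R) = -8 + (2*R)*(R + R**2) = -8 + 2*R*(R + R**2))
y(0)**4 = (-8 + 2*0**2 + 2*0**3)**4 = (-8 + 2*0 + 2*0)**4 = (-8 + 0 + 0)**4 = (-8)**4 = 4096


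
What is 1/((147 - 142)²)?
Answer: 1/25 ≈ 0.040000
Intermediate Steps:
1/((147 - 142)²) = 1/(5²) = 1/25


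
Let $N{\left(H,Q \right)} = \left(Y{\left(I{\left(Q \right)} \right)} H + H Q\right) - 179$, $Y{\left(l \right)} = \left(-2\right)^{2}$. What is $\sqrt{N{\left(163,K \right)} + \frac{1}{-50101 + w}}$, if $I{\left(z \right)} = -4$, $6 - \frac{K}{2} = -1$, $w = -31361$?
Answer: $\frac{\sqrt{18282338176758}}{81462} \approx 52.488$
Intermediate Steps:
$K = 14$ ($K = 12 - -2 = 12 + 2 = 14$)
$Y{\left(l \right)} = 4$
$N{\left(H,Q \right)} = -179 + 4 H + H Q$ ($N{\left(H,Q \right)} = \left(4 H + H Q\right) - 179 = -179 + 4 H + H Q$)
$\sqrt{N{\left(163,K \right)} + \frac{1}{-50101 + w}} = \sqrt{\left(-179 + 4 \cdot 163 + 163 \cdot 14\right) + \frac{1}{-50101 - 31361}} = \sqrt{\left(-179 + 652 + 2282\right) + \frac{1}{-81462}} = \sqrt{2755 - \frac{1}{81462}} = \sqrt{\frac{224427809}{81462}} = \frac{\sqrt{18282338176758}}{81462}$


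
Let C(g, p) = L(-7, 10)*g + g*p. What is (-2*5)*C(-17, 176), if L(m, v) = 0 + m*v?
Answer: 18020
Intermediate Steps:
L(m, v) = m*v
C(g, p) = -70*g + g*p (C(g, p) = (-7*10)*g + g*p = -70*g + g*p)
(-2*5)*C(-17, 176) = (-2*5)*(-17*(-70 + 176)) = -(-170)*106 = -10*(-1802) = 18020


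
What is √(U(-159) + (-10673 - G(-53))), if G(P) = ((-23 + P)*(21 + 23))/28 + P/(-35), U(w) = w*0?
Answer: 2*I*√3232495/35 ≈ 102.74*I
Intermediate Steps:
U(w) = 0
G(P) = -253/7 + 54*P/35 (G(P) = ((-23 + P)*44)*(1/28) + P*(-1/35) = (-1012 + 44*P)*(1/28) - P/35 = (-253/7 + 11*P/7) - P/35 = -253/7 + 54*P/35)
√(U(-159) + (-10673 - G(-53))) = √(0 + (-10673 - (-253/7 + (54/35)*(-53)))) = √(0 + (-10673 - (-253/7 - 2862/35))) = √(0 + (-10673 - 1*(-4127/35))) = √(0 + (-10673 + 4127/35)) = √(0 - 369428/35) = √(-369428/35) = 2*I*√3232495/35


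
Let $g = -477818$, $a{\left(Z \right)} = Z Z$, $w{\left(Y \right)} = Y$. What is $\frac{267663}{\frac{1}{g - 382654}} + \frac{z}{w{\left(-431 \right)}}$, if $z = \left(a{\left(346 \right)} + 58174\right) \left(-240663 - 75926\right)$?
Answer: $- \frac{99210100782206}{431} \approx -2.3019 \cdot 10^{11}$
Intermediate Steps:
$a{\left(Z \right)} = Z^{2}$
$z = -56318017210$ ($z = \left(346^{2} + 58174\right) \left(-240663 - 75926\right) = \left(119716 + 58174\right) \left(-316589\right) = 177890 \left(-316589\right) = -56318017210$)
$\frac{267663}{\frac{1}{g - 382654}} + \frac{z}{w{\left(-431 \right)}} = \frac{267663}{\frac{1}{-477818 - 382654}} - \frac{56318017210}{-431} = \frac{267663}{\frac{1}{-860472}} - - \frac{56318017210}{431} = \frac{267663}{- \frac{1}{860472}} + \frac{56318017210}{431} = 267663 \left(-860472\right) + \frac{56318017210}{431} = -230316516936 + \frac{56318017210}{431} = - \frac{99210100782206}{431}$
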